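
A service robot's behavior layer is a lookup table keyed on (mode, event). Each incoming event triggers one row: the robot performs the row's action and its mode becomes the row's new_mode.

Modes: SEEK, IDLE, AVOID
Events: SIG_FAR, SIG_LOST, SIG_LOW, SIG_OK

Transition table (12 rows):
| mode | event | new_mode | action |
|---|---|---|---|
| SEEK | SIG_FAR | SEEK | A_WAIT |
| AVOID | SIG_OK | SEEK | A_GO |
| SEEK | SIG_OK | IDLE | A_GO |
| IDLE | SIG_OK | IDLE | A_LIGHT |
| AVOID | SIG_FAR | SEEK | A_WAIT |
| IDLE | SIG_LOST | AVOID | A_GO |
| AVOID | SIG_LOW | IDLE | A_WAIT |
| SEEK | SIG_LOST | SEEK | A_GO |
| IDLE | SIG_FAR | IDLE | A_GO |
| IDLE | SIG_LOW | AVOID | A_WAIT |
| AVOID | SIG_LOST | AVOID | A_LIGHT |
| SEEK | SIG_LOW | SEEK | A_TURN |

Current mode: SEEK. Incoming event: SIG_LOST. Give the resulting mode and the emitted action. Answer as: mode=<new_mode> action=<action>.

current mode = SEEK; filter table to that mode:
  (SEEK, SIG_FAR) → (SEEK, A_WAIT)
  (SEEK, SIG_OK) → (IDLE, A_GO)
  (SEEK, SIG_LOST) → (SEEK, A_GO)  ← event matches
  (SEEK, SIG_LOW) → (SEEK, A_TURN)
event = SIG_LOST selects (SEEK, A_GO)

mode=SEEK action=A_GO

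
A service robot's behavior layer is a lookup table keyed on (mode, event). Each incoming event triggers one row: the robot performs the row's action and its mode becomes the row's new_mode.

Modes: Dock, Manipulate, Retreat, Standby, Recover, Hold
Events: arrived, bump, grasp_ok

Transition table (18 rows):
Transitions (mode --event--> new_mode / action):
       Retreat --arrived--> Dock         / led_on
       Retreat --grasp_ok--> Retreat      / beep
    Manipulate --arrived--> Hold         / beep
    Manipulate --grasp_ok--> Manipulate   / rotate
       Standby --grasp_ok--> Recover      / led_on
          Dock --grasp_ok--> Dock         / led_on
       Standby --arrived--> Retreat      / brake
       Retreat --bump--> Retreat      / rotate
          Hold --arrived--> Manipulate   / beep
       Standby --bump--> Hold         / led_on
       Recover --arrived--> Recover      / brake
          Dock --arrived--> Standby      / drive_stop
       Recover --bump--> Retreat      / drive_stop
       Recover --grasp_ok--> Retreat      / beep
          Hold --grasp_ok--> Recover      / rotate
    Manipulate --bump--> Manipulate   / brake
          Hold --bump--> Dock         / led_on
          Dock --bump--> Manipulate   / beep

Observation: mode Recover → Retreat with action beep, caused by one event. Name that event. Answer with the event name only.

grasp_ok

try arrived: (Recover, arrived) → (Recover, brake)
try bump: (Recover, bump) → (Retreat, drive_stop)
try grasp_ok: (Recover, grasp_ok) → (Retreat, beep)  ← matches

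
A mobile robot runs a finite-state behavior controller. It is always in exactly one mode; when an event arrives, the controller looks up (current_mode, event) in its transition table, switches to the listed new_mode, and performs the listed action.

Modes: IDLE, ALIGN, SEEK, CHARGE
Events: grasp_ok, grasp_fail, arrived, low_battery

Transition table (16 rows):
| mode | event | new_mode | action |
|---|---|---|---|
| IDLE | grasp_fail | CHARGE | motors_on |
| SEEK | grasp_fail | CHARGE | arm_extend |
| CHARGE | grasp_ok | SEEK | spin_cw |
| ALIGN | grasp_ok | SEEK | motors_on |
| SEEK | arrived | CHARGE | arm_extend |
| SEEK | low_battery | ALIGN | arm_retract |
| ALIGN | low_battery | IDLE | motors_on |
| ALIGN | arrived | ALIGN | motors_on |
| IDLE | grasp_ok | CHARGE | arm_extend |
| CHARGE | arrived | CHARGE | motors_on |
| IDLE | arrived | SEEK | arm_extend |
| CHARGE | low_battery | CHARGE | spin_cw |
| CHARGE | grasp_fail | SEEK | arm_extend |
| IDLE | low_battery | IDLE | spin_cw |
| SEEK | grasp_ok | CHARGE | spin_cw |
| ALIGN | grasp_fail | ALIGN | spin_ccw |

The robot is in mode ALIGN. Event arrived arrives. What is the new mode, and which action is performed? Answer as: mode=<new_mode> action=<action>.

mode=ALIGN action=motors_on

current mode = ALIGN; filter table to that mode:
  (ALIGN, grasp_ok) → (SEEK, motors_on)
  (ALIGN, low_battery) → (IDLE, motors_on)
  (ALIGN, arrived) → (ALIGN, motors_on)  ← event matches
  (ALIGN, grasp_fail) → (ALIGN, spin_ccw)
event = arrived selects (ALIGN, motors_on)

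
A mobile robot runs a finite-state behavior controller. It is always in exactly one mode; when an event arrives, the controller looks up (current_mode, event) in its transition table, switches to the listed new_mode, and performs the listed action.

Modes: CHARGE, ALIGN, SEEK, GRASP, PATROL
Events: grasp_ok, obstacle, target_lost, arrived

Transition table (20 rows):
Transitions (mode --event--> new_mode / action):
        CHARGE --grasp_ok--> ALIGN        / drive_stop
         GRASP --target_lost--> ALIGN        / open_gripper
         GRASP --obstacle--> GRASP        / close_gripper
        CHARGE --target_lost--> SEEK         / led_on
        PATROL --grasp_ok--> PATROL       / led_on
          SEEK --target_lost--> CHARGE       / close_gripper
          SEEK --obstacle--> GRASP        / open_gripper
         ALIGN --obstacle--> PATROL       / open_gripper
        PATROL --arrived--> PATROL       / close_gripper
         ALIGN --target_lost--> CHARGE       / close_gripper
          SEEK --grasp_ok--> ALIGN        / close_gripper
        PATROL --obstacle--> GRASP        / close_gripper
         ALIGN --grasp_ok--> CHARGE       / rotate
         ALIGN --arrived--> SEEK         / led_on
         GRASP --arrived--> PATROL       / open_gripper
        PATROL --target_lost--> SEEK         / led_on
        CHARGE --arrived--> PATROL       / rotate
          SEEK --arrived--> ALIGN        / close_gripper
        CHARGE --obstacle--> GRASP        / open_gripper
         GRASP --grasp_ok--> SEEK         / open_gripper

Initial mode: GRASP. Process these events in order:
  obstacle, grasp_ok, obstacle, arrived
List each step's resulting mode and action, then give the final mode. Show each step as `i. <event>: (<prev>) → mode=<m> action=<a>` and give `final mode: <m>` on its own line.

final mode: PATROL

1. obstacle: (GRASP) → mode=GRASP action=close_gripper
2. grasp_ok: (GRASP) → mode=SEEK action=open_gripper
3. obstacle: (SEEK) → mode=GRASP action=open_gripper
4. arrived: (GRASP) → mode=PATROL action=open_gripper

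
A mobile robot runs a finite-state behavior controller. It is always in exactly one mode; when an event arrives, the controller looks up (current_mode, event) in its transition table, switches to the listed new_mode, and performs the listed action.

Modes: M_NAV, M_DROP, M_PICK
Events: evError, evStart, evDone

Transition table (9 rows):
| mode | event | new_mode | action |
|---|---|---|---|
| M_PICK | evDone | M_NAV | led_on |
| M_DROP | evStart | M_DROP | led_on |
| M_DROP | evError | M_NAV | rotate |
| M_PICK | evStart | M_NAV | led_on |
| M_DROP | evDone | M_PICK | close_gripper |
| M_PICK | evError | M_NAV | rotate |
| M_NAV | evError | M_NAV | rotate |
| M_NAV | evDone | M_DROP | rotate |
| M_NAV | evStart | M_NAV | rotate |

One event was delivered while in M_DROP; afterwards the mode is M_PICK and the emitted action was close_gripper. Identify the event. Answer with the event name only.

try evError: (M_DROP, evError) → (M_NAV, rotate)
try evStart: (M_DROP, evStart) → (M_DROP, led_on)
try evDone: (M_DROP, evDone) → (M_PICK, close_gripper)  ← matches

evDone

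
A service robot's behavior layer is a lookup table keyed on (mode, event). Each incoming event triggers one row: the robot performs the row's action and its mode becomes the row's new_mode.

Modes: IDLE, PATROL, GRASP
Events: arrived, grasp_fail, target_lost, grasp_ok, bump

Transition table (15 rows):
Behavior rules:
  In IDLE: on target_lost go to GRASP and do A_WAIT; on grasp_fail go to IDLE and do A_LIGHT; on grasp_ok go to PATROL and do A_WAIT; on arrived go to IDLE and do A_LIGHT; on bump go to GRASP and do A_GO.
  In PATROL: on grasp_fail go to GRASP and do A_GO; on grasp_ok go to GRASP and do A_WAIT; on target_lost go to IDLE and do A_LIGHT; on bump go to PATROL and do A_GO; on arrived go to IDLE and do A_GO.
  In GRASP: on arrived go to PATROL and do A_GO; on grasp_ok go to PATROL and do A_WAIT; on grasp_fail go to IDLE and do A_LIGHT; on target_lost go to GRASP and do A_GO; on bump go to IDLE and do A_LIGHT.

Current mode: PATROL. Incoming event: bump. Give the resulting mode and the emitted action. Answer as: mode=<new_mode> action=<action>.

current mode = PATROL; filter table to that mode:
  (PATROL, grasp_fail) → (GRASP, A_GO)
  (PATROL, grasp_ok) → (GRASP, A_WAIT)
  (PATROL, target_lost) → (IDLE, A_LIGHT)
  (PATROL, bump) → (PATROL, A_GO)  ← event matches
  (PATROL, arrived) → (IDLE, A_GO)
event = bump selects (PATROL, A_GO)

mode=PATROL action=A_GO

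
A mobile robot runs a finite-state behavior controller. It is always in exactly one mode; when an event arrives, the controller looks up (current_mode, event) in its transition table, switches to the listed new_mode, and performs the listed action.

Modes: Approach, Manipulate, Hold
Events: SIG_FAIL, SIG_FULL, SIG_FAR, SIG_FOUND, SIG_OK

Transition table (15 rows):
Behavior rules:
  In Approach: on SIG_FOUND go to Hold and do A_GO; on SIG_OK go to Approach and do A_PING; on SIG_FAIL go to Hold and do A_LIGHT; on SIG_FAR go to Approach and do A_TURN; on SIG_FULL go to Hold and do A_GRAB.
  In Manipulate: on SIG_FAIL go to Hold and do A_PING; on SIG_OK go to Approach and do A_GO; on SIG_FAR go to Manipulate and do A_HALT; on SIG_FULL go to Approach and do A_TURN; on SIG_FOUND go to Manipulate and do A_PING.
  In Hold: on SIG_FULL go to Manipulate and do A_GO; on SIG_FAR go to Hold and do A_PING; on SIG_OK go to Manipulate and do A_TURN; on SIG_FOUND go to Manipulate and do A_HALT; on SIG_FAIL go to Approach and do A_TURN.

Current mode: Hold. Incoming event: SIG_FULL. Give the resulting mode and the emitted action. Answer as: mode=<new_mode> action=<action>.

current mode = Hold; filter table to that mode:
  (Hold, SIG_FULL) → (Manipulate, A_GO)  ← event matches
  (Hold, SIG_FAR) → (Hold, A_PING)
  (Hold, SIG_OK) → (Manipulate, A_TURN)
  (Hold, SIG_FOUND) → (Manipulate, A_HALT)
  (Hold, SIG_FAIL) → (Approach, A_TURN)
event = SIG_FULL selects (Manipulate, A_GO)

mode=Manipulate action=A_GO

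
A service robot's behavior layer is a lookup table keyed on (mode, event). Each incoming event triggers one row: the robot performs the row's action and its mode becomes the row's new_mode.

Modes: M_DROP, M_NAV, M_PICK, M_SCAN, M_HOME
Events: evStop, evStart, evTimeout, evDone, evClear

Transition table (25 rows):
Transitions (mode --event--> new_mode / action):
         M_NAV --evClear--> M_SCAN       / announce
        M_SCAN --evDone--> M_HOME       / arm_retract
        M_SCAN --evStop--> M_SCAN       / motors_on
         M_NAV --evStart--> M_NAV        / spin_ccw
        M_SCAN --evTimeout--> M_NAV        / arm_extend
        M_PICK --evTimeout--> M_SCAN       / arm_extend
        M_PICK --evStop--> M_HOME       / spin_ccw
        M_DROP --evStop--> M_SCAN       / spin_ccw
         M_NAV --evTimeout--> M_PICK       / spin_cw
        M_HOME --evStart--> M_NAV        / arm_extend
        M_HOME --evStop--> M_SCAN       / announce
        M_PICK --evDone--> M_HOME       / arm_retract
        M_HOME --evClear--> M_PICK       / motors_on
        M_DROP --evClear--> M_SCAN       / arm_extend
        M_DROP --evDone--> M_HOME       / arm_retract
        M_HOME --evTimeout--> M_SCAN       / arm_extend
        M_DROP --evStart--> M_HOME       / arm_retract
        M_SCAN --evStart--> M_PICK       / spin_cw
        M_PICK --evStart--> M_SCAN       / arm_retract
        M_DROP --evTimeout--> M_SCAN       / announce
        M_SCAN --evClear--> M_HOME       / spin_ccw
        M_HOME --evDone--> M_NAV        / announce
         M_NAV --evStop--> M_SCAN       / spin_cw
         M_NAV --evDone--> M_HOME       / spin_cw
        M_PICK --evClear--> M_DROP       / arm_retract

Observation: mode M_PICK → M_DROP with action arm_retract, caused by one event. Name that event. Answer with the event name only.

evClear

try evStop: (M_PICK, evStop) → (M_HOME, spin_ccw)
try evStart: (M_PICK, evStart) → (M_SCAN, arm_retract)
try evTimeout: (M_PICK, evTimeout) → (M_SCAN, arm_extend)
try evDone: (M_PICK, evDone) → (M_HOME, arm_retract)
try evClear: (M_PICK, evClear) → (M_DROP, arm_retract)  ← matches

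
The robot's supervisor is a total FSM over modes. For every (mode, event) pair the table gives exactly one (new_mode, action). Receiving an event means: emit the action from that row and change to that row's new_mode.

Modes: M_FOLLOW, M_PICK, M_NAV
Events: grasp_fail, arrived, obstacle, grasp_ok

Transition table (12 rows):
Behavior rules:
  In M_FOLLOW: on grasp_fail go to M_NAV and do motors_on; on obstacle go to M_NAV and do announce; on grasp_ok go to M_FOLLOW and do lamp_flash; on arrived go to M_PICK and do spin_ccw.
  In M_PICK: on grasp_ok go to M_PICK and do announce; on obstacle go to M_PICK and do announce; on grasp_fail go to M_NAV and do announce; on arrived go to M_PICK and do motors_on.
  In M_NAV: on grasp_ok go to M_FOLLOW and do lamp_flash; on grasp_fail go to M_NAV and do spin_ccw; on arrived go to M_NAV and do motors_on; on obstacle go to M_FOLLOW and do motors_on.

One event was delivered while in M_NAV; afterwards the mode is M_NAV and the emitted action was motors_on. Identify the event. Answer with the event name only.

arrived

try grasp_fail: (M_NAV, grasp_fail) → (M_NAV, spin_ccw)
try arrived: (M_NAV, arrived) → (M_NAV, motors_on)  ← matches
try obstacle: (M_NAV, obstacle) → (M_FOLLOW, motors_on)
try grasp_ok: (M_NAV, grasp_ok) → (M_FOLLOW, lamp_flash)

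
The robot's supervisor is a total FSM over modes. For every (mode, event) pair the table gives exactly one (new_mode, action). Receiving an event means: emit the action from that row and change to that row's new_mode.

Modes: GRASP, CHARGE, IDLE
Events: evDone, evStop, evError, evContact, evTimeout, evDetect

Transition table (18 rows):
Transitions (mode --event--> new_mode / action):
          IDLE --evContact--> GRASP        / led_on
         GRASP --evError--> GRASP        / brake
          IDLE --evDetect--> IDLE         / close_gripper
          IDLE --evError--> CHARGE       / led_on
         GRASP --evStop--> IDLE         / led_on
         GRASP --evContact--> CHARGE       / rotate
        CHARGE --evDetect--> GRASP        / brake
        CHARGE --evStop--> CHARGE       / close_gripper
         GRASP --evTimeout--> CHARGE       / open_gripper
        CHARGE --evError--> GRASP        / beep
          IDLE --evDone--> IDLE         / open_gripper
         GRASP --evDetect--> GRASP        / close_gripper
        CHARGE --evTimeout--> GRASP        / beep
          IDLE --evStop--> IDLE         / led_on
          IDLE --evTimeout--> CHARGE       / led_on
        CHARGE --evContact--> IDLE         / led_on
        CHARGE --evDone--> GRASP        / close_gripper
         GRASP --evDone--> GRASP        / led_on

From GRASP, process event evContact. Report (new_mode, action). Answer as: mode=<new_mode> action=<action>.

mode=CHARGE action=rotate

current mode = GRASP; filter table to that mode:
  (GRASP, evError) → (GRASP, brake)
  (GRASP, evStop) → (IDLE, led_on)
  (GRASP, evContact) → (CHARGE, rotate)  ← event matches
  (GRASP, evTimeout) → (CHARGE, open_gripper)
  (GRASP, evDetect) → (GRASP, close_gripper)
  (GRASP, evDone) → (GRASP, led_on)
event = evContact selects (CHARGE, rotate)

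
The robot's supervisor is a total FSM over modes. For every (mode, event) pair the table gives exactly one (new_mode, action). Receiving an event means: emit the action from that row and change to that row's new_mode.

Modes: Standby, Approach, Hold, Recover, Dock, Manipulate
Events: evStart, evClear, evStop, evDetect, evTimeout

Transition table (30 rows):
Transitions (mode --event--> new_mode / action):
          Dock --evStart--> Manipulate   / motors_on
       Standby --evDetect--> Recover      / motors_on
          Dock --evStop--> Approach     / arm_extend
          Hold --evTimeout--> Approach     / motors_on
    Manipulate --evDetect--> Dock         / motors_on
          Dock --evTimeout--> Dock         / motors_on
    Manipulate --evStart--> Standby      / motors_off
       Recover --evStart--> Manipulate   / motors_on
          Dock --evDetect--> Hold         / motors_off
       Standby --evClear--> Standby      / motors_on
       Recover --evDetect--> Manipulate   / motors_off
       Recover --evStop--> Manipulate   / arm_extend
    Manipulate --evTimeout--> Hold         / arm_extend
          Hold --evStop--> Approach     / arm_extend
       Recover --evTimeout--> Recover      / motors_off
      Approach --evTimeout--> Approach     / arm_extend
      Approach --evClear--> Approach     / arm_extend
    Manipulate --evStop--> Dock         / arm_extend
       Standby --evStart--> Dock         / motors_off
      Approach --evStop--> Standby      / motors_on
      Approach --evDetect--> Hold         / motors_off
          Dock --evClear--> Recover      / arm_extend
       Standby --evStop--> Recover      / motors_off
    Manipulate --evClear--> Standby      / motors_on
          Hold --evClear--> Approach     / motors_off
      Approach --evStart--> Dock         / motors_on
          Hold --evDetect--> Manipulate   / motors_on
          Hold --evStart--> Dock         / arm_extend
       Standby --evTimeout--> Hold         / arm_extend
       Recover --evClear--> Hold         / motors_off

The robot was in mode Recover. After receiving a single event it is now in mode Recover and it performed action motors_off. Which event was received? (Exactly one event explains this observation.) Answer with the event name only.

try evStart: (Recover, evStart) → (Manipulate, motors_on)
try evClear: (Recover, evClear) → (Hold, motors_off)
try evStop: (Recover, evStop) → (Manipulate, arm_extend)
try evDetect: (Recover, evDetect) → (Manipulate, motors_off)
try evTimeout: (Recover, evTimeout) → (Recover, motors_off)  ← matches

evTimeout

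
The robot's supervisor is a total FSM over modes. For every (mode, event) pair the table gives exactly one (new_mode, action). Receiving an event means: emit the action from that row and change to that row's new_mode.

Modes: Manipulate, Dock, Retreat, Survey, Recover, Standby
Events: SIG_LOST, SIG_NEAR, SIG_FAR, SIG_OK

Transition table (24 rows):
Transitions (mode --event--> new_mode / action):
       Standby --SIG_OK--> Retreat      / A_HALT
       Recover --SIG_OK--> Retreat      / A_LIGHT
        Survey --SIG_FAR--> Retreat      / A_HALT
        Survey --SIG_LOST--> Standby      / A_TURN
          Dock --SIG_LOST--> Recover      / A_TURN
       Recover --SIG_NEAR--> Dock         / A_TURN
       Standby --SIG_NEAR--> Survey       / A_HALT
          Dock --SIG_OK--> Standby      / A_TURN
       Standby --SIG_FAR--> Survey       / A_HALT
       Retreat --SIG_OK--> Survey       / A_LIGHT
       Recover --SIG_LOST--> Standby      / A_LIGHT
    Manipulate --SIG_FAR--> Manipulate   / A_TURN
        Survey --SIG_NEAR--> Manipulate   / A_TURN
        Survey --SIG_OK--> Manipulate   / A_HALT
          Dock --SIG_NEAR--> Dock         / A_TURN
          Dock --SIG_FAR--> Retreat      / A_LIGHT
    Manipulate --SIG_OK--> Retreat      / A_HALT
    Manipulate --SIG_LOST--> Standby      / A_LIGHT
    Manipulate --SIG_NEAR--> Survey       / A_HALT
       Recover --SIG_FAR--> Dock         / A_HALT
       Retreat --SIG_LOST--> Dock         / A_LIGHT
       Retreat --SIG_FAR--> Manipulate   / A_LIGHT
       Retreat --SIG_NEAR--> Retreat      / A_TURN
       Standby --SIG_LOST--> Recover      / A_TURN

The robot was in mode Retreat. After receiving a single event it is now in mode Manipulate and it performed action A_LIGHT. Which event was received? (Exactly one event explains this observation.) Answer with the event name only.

SIG_FAR

try SIG_LOST: (Retreat, SIG_LOST) → (Dock, A_LIGHT)
try SIG_NEAR: (Retreat, SIG_NEAR) → (Retreat, A_TURN)
try SIG_FAR: (Retreat, SIG_FAR) → (Manipulate, A_LIGHT)  ← matches
try SIG_OK: (Retreat, SIG_OK) → (Survey, A_LIGHT)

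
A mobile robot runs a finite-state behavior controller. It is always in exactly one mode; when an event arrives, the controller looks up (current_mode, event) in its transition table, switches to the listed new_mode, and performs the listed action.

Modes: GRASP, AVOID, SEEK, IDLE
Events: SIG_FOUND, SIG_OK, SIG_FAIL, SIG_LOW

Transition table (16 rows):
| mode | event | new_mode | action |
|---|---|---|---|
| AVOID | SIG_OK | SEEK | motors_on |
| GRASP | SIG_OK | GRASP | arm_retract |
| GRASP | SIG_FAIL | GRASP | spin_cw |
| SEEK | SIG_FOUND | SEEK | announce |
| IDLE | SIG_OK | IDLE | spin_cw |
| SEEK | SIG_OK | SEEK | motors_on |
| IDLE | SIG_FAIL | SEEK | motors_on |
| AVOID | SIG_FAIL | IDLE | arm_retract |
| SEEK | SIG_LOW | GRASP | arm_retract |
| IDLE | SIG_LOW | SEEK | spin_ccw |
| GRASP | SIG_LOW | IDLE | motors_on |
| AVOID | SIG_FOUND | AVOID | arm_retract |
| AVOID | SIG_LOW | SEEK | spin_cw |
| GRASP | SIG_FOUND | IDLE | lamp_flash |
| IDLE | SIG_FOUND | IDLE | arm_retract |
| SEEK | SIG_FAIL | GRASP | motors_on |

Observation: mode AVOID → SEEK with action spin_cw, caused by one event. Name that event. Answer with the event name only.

try SIG_FOUND: (AVOID, SIG_FOUND) → (AVOID, arm_retract)
try SIG_OK: (AVOID, SIG_OK) → (SEEK, motors_on)
try SIG_FAIL: (AVOID, SIG_FAIL) → (IDLE, arm_retract)
try SIG_LOW: (AVOID, SIG_LOW) → (SEEK, spin_cw)  ← matches

SIG_LOW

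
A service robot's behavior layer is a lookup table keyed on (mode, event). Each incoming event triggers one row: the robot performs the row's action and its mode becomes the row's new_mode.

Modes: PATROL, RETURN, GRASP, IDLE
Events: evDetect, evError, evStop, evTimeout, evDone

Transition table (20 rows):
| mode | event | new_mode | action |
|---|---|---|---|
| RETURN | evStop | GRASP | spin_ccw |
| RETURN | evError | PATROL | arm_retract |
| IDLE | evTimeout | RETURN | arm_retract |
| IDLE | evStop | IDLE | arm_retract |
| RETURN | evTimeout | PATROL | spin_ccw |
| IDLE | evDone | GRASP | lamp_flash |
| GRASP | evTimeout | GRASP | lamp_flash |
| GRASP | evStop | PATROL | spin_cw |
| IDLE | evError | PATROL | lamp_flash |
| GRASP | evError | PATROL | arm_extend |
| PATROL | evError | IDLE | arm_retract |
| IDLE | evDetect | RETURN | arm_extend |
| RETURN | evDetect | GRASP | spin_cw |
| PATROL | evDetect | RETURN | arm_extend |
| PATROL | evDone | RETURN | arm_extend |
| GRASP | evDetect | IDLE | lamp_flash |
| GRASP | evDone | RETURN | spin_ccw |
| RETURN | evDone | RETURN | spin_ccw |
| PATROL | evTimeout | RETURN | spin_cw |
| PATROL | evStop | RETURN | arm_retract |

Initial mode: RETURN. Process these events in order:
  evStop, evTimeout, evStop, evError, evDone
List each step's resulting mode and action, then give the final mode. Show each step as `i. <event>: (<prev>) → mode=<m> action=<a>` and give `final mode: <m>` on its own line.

1. evStop: (RETURN) → mode=GRASP action=spin_ccw
2. evTimeout: (GRASP) → mode=GRASP action=lamp_flash
3. evStop: (GRASP) → mode=PATROL action=spin_cw
4. evError: (PATROL) → mode=IDLE action=arm_retract
5. evDone: (IDLE) → mode=GRASP action=lamp_flash

final mode: GRASP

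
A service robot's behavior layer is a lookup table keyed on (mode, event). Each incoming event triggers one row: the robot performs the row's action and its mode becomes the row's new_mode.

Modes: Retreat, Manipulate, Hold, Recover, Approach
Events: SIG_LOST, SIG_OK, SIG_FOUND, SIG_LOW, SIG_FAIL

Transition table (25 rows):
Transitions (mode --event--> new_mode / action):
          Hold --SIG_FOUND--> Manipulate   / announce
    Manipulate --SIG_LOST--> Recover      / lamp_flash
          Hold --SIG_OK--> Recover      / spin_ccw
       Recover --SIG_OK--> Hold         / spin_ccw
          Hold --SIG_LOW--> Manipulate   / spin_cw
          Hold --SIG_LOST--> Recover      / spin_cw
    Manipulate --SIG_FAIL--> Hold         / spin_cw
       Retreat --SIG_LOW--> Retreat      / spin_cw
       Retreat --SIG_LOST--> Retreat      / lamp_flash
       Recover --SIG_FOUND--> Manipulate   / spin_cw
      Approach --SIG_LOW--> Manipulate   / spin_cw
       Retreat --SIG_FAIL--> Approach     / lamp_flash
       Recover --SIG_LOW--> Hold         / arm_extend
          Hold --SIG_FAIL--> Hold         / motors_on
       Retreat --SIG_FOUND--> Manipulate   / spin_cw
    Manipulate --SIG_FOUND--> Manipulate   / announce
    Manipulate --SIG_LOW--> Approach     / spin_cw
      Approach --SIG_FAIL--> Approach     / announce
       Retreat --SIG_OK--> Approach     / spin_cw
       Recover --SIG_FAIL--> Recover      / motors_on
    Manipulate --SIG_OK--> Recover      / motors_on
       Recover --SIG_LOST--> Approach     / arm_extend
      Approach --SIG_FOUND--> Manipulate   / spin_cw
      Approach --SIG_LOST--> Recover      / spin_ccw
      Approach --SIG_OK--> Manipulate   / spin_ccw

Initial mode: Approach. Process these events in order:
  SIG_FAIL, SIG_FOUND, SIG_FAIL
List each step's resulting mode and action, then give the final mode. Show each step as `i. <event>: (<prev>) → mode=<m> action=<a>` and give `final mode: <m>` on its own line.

1. SIG_FAIL: (Approach) → mode=Approach action=announce
2. SIG_FOUND: (Approach) → mode=Manipulate action=spin_cw
3. SIG_FAIL: (Manipulate) → mode=Hold action=spin_cw

final mode: Hold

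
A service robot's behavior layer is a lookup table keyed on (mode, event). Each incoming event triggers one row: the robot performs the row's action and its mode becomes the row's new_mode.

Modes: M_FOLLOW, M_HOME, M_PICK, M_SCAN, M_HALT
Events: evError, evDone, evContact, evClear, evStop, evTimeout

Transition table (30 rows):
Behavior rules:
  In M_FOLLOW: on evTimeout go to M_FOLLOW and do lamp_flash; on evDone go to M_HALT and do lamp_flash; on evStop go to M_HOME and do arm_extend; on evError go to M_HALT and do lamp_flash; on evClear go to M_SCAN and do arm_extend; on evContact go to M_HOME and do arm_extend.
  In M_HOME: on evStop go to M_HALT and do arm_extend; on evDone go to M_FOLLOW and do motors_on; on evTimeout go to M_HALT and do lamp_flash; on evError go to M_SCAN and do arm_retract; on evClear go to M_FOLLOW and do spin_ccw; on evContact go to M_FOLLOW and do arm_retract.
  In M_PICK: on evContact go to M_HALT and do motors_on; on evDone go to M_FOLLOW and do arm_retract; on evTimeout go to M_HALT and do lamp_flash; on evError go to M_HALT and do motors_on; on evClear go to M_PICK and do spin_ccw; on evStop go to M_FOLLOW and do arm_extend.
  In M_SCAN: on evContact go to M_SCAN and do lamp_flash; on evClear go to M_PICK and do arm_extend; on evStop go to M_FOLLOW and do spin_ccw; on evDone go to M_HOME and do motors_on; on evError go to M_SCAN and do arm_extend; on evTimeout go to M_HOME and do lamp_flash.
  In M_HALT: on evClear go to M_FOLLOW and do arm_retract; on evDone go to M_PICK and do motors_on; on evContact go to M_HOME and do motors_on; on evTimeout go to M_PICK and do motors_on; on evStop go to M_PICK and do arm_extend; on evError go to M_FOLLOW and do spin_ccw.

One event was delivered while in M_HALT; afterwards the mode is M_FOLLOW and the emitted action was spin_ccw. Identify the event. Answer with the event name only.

evError

try evError: (M_HALT, evError) → (M_FOLLOW, spin_ccw)  ← matches
try evDone: (M_HALT, evDone) → (M_PICK, motors_on)
try evContact: (M_HALT, evContact) → (M_HOME, motors_on)
try evClear: (M_HALT, evClear) → (M_FOLLOW, arm_retract)
try evStop: (M_HALT, evStop) → (M_PICK, arm_extend)
try evTimeout: (M_HALT, evTimeout) → (M_PICK, motors_on)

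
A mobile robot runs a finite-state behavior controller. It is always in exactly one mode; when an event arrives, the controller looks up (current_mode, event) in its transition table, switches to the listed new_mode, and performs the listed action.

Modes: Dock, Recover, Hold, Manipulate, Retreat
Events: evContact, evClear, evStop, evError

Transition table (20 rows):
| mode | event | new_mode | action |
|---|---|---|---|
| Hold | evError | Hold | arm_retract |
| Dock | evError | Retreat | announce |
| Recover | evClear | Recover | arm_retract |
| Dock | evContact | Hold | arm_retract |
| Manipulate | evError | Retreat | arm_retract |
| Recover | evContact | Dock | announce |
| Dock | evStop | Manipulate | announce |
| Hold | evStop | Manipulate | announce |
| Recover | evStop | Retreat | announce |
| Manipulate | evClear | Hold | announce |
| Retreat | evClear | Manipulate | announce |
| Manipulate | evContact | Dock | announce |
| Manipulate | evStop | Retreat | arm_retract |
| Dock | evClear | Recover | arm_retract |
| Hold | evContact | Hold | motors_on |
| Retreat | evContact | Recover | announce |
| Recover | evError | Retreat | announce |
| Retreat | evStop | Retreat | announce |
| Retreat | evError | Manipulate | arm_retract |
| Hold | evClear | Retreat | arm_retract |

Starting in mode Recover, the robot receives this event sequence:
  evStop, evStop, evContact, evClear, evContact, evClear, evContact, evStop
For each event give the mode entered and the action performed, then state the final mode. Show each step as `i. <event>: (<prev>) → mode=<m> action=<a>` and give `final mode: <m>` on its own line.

1. evStop: (Recover) → mode=Retreat action=announce
2. evStop: (Retreat) → mode=Retreat action=announce
3. evContact: (Retreat) → mode=Recover action=announce
4. evClear: (Recover) → mode=Recover action=arm_retract
5. evContact: (Recover) → mode=Dock action=announce
6. evClear: (Dock) → mode=Recover action=arm_retract
7. evContact: (Recover) → mode=Dock action=announce
8. evStop: (Dock) → mode=Manipulate action=announce

final mode: Manipulate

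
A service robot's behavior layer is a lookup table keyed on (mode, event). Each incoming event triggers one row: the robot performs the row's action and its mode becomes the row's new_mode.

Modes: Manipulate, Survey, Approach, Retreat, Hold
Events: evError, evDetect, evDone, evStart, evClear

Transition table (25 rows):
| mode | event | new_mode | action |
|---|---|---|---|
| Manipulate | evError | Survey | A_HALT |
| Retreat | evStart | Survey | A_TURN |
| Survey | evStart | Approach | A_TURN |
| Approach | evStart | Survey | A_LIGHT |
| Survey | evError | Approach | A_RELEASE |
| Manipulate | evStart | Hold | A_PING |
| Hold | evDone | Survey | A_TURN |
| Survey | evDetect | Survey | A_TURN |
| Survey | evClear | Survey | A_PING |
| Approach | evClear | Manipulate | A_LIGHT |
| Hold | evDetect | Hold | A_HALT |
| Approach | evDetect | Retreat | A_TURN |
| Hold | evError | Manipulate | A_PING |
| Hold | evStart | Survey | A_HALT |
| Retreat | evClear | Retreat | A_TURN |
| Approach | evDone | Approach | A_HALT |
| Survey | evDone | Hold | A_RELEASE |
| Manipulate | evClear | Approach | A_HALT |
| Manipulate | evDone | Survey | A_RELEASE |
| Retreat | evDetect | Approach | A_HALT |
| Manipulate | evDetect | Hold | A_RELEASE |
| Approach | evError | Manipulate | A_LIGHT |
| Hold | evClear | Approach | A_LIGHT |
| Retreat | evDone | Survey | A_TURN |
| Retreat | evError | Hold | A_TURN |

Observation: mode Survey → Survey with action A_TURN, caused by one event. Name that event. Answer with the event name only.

try evError: (Survey, evError) → (Approach, A_RELEASE)
try evDetect: (Survey, evDetect) → (Survey, A_TURN)  ← matches
try evDone: (Survey, evDone) → (Hold, A_RELEASE)
try evStart: (Survey, evStart) → (Approach, A_TURN)
try evClear: (Survey, evClear) → (Survey, A_PING)

evDetect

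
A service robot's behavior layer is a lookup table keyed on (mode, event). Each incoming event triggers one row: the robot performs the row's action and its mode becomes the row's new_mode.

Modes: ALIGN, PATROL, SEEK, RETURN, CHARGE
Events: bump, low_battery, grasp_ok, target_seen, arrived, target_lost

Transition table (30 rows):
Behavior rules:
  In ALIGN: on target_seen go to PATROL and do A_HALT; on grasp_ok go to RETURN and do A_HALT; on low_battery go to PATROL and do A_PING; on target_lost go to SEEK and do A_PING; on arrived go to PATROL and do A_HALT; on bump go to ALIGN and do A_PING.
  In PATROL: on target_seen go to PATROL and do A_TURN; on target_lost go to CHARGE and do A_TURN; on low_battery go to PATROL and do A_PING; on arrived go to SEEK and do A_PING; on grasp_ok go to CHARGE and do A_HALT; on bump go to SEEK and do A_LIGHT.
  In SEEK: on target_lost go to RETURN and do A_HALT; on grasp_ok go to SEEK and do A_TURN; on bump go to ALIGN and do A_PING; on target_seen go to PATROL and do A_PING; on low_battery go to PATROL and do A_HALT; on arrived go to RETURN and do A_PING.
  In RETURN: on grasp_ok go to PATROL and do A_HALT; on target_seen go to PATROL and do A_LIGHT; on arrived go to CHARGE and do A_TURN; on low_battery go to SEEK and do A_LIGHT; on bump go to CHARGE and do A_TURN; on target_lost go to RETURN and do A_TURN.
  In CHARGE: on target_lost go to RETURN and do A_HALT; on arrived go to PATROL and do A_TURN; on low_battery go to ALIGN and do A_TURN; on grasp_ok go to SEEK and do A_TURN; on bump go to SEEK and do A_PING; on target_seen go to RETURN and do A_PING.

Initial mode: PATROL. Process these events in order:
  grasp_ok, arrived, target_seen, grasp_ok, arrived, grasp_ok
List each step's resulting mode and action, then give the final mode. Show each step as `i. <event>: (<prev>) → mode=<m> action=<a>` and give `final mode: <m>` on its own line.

final mode: CHARGE

1. grasp_ok: (PATROL) → mode=CHARGE action=A_HALT
2. arrived: (CHARGE) → mode=PATROL action=A_TURN
3. target_seen: (PATROL) → mode=PATROL action=A_TURN
4. grasp_ok: (PATROL) → mode=CHARGE action=A_HALT
5. arrived: (CHARGE) → mode=PATROL action=A_TURN
6. grasp_ok: (PATROL) → mode=CHARGE action=A_HALT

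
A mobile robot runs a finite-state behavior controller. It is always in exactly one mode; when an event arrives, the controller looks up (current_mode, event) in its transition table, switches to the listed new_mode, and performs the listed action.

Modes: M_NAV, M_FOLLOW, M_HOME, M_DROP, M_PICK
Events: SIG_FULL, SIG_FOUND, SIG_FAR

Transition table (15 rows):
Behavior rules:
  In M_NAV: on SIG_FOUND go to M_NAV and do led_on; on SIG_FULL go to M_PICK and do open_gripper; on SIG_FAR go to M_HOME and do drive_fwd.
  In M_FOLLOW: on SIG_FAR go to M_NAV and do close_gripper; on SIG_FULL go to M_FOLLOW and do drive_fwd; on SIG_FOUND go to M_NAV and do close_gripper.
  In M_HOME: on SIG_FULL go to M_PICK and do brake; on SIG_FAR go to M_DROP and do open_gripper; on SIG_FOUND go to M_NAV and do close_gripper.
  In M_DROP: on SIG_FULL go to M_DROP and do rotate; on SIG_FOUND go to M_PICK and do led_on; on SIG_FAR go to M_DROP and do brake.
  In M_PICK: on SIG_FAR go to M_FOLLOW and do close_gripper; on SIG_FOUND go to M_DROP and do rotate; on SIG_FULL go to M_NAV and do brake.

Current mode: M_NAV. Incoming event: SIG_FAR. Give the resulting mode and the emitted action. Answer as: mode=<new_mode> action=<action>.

mode=M_HOME action=drive_fwd

current mode = M_NAV; filter table to that mode:
  (M_NAV, SIG_FOUND) → (M_NAV, led_on)
  (M_NAV, SIG_FULL) → (M_PICK, open_gripper)
  (M_NAV, SIG_FAR) → (M_HOME, drive_fwd)  ← event matches
event = SIG_FAR selects (M_HOME, drive_fwd)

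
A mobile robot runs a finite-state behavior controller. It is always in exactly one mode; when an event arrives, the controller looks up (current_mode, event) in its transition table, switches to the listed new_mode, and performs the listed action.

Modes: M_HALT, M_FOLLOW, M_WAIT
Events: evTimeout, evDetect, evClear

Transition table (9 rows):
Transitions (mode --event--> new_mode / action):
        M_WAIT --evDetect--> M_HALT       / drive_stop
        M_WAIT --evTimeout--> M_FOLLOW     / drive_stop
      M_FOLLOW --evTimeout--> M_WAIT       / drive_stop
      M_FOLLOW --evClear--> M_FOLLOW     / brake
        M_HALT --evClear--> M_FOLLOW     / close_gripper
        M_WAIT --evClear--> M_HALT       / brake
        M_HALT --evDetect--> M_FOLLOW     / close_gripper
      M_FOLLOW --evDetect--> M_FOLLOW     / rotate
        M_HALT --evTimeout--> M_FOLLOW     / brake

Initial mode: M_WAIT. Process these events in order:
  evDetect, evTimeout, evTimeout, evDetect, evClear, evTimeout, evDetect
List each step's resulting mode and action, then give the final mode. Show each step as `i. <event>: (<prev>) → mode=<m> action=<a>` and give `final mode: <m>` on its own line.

1. evDetect: (M_WAIT) → mode=M_HALT action=drive_stop
2. evTimeout: (M_HALT) → mode=M_FOLLOW action=brake
3. evTimeout: (M_FOLLOW) → mode=M_WAIT action=drive_stop
4. evDetect: (M_WAIT) → mode=M_HALT action=drive_stop
5. evClear: (M_HALT) → mode=M_FOLLOW action=close_gripper
6. evTimeout: (M_FOLLOW) → mode=M_WAIT action=drive_stop
7. evDetect: (M_WAIT) → mode=M_HALT action=drive_stop

final mode: M_HALT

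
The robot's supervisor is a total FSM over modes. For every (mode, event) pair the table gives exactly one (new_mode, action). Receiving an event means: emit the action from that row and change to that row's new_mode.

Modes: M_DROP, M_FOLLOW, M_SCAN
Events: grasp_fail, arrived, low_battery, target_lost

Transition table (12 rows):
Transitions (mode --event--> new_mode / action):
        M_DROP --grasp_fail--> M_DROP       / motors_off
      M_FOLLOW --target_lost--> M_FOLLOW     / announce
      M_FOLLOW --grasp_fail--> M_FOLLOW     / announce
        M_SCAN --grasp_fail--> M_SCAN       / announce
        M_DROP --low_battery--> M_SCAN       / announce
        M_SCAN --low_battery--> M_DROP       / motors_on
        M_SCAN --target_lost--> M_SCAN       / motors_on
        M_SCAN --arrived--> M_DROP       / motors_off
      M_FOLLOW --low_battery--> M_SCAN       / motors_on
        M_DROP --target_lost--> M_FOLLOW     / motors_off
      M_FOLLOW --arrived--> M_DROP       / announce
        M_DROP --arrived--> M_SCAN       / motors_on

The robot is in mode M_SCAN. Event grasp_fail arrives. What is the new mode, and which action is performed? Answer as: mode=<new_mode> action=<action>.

current mode = M_SCAN; filter table to that mode:
  (M_SCAN, grasp_fail) → (M_SCAN, announce)  ← event matches
  (M_SCAN, low_battery) → (M_DROP, motors_on)
  (M_SCAN, target_lost) → (M_SCAN, motors_on)
  (M_SCAN, arrived) → (M_DROP, motors_off)
event = grasp_fail selects (M_SCAN, announce)

mode=M_SCAN action=announce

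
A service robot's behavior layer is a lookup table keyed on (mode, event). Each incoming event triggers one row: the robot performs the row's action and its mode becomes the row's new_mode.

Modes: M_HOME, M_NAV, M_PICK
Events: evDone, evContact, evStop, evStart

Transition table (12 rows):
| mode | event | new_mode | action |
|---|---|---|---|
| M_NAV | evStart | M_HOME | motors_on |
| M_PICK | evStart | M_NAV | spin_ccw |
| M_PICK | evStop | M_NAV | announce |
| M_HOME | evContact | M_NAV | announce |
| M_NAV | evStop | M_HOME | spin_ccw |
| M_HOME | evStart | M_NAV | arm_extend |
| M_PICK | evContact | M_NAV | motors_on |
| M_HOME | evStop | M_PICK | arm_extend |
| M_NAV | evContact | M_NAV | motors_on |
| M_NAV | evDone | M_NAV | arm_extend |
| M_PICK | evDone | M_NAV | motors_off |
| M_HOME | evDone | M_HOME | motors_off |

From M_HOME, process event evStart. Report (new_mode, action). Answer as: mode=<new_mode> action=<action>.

mode=M_NAV action=arm_extend

current mode = M_HOME; filter table to that mode:
  (M_HOME, evContact) → (M_NAV, announce)
  (M_HOME, evStart) → (M_NAV, arm_extend)  ← event matches
  (M_HOME, evStop) → (M_PICK, arm_extend)
  (M_HOME, evDone) → (M_HOME, motors_off)
event = evStart selects (M_NAV, arm_extend)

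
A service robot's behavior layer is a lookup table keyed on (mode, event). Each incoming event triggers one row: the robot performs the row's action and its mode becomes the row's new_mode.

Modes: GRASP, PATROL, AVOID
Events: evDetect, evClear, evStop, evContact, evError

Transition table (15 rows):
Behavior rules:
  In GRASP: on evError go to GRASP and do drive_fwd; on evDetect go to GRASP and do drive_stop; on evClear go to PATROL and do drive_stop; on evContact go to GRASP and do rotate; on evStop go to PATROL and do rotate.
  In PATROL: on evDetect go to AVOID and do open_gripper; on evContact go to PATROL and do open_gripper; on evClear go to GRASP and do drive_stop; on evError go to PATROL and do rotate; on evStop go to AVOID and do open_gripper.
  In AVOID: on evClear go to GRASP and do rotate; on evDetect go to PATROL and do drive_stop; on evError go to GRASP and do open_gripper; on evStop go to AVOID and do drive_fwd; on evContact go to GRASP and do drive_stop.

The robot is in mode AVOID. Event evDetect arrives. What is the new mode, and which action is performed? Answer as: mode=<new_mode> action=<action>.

mode=PATROL action=drive_stop

current mode = AVOID; filter table to that mode:
  (AVOID, evClear) → (GRASP, rotate)
  (AVOID, evDetect) → (PATROL, drive_stop)  ← event matches
  (AVOID, evError) → (GRASP, open_gripper)
  (AVOID, evStop) → (AVOID, drive_fwd)
  (AVOID, evContact) → (GRASP, drive_stop)
event = evDetect selects (PATROL, drive_stop)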